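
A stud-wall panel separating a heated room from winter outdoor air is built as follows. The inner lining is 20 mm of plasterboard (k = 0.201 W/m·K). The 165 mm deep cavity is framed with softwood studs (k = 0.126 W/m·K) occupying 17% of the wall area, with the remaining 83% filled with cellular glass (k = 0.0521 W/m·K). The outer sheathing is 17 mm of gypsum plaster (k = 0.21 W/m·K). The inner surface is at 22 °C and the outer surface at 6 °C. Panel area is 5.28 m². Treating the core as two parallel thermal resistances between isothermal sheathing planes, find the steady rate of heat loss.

Q ≈ 30.9 W

Sheathing layers in series; stud and cavity paths in parallel between them.
R_inner = 0.02/(0.201×5.28) = 0.01885 K/W
R_stud  = 0.165/(0.126×0.17×5.28) = 1.459 K/W
R_cav   = 0.165/(0.0521×0.83×5.28) = 0.7227 K/W
1/R_core = 1/R_stud + 1/R_cav → R_core = 0.4833 K/W
R_outer = 0.017/(0.21×5.28) = 0.01533 K/W
R_total = 0.5175 K/W
Q = ΔT/R_total = 16/0.5175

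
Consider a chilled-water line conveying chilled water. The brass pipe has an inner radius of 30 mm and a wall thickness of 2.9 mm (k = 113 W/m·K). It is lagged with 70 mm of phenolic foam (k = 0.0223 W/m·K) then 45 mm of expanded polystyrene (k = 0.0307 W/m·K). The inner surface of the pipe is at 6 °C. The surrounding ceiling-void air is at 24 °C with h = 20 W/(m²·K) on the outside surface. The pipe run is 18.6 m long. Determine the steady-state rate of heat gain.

Q ≈ 33.2 W

Per-layer cylindrical resistances, series-summed:
R_brass pipe wall = ln(32.9/30)/(2π×113×18.6) = 6.987×10^-6 K/W
R_phenolic foam = ln(102.9/32.9)/(2π×0.0223×18.6) = 0.4375 K/W
R_expanded polystyrene = ln(147.9/102.9)/(2π×0.0307×18.6) = 0.1011 K/W
R_outer film = 1/(h_o·2πr_oL) = 1/(20×2π×0.1479×18.6) = 0.002893 K/W
R_total = 0.5416 K/W
Q = ΔT/R_total = 18/0.5416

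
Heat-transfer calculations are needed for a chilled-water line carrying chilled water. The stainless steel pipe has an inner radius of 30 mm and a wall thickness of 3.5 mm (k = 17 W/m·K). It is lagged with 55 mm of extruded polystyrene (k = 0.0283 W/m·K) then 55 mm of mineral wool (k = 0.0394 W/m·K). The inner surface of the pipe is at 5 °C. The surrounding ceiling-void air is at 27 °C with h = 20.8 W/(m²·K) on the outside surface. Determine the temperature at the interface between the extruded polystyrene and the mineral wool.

T ≈ 21.1 °C

Per-layer cylindrical resistances, series-summed:
R_stainless steel pipe wall = ln(33.5/30)/(2π×17×1) = 0.001033 K/W
R_extruded polystyrene = ln(88.5/33.5)/(2π×0.0283×1) = 5.463 K/W
R_mineral wool = ln(143.5/88.5)/(2π×0.0394×1) = 1.952 K/W
R_outer film = 1/(h_o·2πr_oL) = 1/(20.8×2π×0.1435×1) = 0.05332 K/W
R_total = 7.47 K/W
Q = ΔT/R_total = 22/7.47
Q = 2.95 W/m
T_interface = T_inner + Q·ΣR(inner→interface) = 5 + 2.95×5.464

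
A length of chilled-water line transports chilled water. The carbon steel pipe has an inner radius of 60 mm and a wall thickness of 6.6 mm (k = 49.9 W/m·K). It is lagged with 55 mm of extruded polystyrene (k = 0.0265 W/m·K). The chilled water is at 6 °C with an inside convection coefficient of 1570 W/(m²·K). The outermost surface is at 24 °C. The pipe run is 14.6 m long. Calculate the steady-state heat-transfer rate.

Q ≈ 72.6 W

Treating each annulus and film as a series resistance:
R_inner film = 1/(h_i·2πr₁L) = 1/(1570×2π×0.06×14.6) = 1.157×10^-4 K/W
R_carbon steel pipe wall = ln(66.6/60)/(2π×49.9×14.6) = 2.28×10^-5 K/W
R_extruded polystyrene = ln(121.6/66.6)/(2π×0.0265×14.6) = 0.2477 K/W
R_total = 0.2478 K/W
Q = ΔT/R_total = 18/0.2478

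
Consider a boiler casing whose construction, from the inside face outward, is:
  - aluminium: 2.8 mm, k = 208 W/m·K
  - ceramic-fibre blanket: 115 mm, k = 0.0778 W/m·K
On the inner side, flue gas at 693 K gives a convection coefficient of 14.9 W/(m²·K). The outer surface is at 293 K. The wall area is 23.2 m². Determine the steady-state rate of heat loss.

Model the wall as resistances in series:
R_inner film = 1/(h_i·A) = 1/(14.9×23.2) = 0.002893 K/W
R_aluminium = L/(kA) = 0.0028/(208×23.2) = 5.802×10^-7 K/W
R_ceramic-fibre blanket = L/(kA) = 0.115/(0.0778×23.2) = 0.06371 K/W
R_total = 0.06661 K/W
Q = ΔT / R_total = 400 / 0.06661

Q ≈ 6010 W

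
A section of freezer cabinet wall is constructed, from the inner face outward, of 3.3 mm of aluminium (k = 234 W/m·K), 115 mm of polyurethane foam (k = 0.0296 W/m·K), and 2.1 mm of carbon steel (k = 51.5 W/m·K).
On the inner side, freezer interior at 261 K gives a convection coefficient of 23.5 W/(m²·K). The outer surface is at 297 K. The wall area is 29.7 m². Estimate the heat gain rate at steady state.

Thermal resistances in series:
R_inner film = 1/(h_i·A) = 1/(23.5×29.7) = 0.001433 K/W
R_aluminium = L/(kA) = 0.0033/(234×29.7) = 4.748×10^-7 K/W
R_polyurethane foam = L/(kA) = 0.115/(0.0296×29.7) = 0.1308 K/W
R_carbon steel = L/(kA) = 0.0021/(51.5×29.7) = 1.373×10^-6 K/W
R_total = 0.1322 K/W
Q = ΔT / R_total = 36 / 0.1322

Q ≈ 272 W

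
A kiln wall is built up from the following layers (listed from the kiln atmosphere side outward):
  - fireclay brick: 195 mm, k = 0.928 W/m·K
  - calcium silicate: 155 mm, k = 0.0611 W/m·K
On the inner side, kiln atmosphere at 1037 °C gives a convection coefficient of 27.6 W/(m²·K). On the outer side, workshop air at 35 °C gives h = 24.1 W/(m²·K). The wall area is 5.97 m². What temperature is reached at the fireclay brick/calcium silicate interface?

Treating each layer as a thermal resistance in series:
R_inner film = 1/(h_i·A) = 1/(27.6×5.97) = 0.006069 K/W
R_fireclay brick = L/(kA) = 0.195/(0.928×5.97) = 0.0352 K/W
R_calcium silicate = L/(kA) = 0.155/(0.0611×5.97) = 0.4249 K/W
R_outer film = 1/(h_o·A) = 1/(24.1×5.97) = 0.00695 K/W
R_total = 0.4731 K/W;  Q = ΔT/R_total = 1002/0.4731 = 2118 W
T_interface = T_inner − Q·ΣR(inner→interface) = 1037 − 2120×0.04127

T ≈ 950 °C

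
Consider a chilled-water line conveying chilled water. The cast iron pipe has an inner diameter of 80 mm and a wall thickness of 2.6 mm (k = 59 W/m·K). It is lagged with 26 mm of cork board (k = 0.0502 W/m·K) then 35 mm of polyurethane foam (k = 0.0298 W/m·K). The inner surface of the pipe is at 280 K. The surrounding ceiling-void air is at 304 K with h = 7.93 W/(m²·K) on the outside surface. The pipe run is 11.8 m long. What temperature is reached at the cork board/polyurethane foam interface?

T ≈ 289 K

For a radial system each layer contributes R = ln(r_out/r_in)/(2πkL); films add R = 1/(hA).
R_cast iron pipe wall = ln(42.6/40)/(2π×59×11.8) = 1.44×10^-5 K/W
R_cork board = ln(68.6/42.6)/(2π×0.0502×11.8) = 0.128 K/W
R_polyurethane foam = ln(103.6/68.6)/(2π×0.0298×11.8) = 0.1866 K/W
R_outer film = 1/(h_o·2πr_oL) = 1/(7.93×2π×0.1036×11.8) = 0.01642 K/W
R_total = 0.331 K/W
Q = ΔT/R_total = 24/0.331
Q = 72.5 W
T_interface = T_inner + Q·ΣR(inner→interface) = 280 + 72.5×0.128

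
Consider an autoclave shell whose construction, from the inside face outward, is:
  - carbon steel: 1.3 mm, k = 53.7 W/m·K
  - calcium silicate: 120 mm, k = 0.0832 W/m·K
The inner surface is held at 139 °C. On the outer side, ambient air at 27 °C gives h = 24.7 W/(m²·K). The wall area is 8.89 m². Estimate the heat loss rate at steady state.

Model the wall as resistances in series:
R_carbon steel = L/(kA) = 0.0013/(53.7×8.89) = 2.723×10^-6 K/W
R_calcium silicate = L/(kA) = 0.12/(0.0832×8.89) = 0.1622 K/W
R_outer film = 1/(h_o·A) = 1/(24.7×8.89) = 0.004554 K/W
R_total = 0.1668 K/W
Q = ΔT / R_total = 112 / 0.1668

Q ≈ 671 W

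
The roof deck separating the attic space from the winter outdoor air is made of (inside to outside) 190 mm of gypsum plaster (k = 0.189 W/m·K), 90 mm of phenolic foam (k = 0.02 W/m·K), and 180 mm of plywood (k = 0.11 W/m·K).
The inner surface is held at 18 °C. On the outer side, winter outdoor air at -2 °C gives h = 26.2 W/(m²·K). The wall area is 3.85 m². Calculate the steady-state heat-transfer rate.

Q ≈ 10.7 W

Thermal resistances in series:
R_gypsum plaster = L/(kA) = 0.19/(0.189×3.85) = 0.2611 K/W
R_phenolic foam = L/(kA) = 0.09/(0.02×3.85) = 1.169 K/W
R_plywood = L/(kA) = 0.18/(0.11×3.85) = 0.425 K/W
R_outer film = 1/(h_o·A) = 1/(26.2×3.85) = 0.009914 K/W
R_total = 1.865 K/W
Q = ΔT / R_total = 20 / 1.865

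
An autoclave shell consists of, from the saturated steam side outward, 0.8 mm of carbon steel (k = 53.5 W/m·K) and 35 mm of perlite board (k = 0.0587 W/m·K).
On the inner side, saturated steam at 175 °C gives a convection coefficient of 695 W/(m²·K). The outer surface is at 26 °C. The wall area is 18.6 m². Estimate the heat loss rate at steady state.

Q ≈ 4640 W

Model the wall as resistances in series:
R_inner film = 1/(h_i·A) = 1/(695×18.6) = 7.736×10^-5 K/W
R_carbon steel = L/(kA) = 0.0008/(53.5×18.6) = 8.039×10^-7 K/W
R_perlite board = L/(kA) = 0.035/(0.0587×18.6) = 0.03206 K/W
R_total = 0.03213 K/W
Q = ΔT / R_total = 149 / 0.03213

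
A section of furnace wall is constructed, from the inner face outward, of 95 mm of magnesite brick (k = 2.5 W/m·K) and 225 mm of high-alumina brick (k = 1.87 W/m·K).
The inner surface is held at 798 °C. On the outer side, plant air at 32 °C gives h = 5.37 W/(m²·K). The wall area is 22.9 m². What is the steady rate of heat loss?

Q ≈ 50900 W

Treating each layer as a thermal resistance in series:
R_magnesite brick = L/(kA) = 0.095/(2.5×22.9) = 0.001659 K/W
R_high-alumina brick = L/(kA) = 0.225/(1.87×22.9) = 0.005254 K/W
R_outer film = 1/(h_o·A) = 1/(5.37×22.9) = 0.008132 K/W
R_total = 0.01505 K/W
Q = ΔT / R_total = 766 / 0.01505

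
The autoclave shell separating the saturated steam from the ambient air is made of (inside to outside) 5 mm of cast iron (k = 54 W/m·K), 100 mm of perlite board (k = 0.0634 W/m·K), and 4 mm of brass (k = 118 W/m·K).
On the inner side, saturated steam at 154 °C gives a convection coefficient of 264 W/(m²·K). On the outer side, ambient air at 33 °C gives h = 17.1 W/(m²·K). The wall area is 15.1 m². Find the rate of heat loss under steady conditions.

Q ≈ 1110 W

Thermal resistances in series:
R_inner film = 1/(h_i·A) = 1/(264×15.1) = 2.509×10^-4 K/W
R_cast iron = L/(kA) = 0.005/(54×15.1) = 6.132×10^-6 K/W
R_perlite board = L/(kA) = 0.1/(0.0634×15.1) = 0.1045 K/W
R_brass = L/(kA) = 0.004/(118×15.1) = 2.245×10^-6 K/W
R_outer film = 1/(h_o·A) = 1/(17.1×15.1) = 0.003873 K/W
R_total = 0.1086 K/W
Q = ΔT / R_total = 121 / 0.1086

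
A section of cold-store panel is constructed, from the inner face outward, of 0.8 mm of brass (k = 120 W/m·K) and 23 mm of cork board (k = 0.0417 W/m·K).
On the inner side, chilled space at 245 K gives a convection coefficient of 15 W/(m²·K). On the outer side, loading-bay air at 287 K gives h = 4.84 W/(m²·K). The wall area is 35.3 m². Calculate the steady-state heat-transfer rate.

Q ≈ 1800 W

Model the wall as resistances in series:
R_inner film = 1/(h_i·A) = 1/(15×35.3) = 0.001889 K/W
R_brass = L/(kA) = 0.0008/(120×35.3) = 1.889×10^-7 K/W
R_cork board = L/(kA) = 0.023/(0.0417×35.3) = 0.01562 K/W
R_outer film = 1/(h_o·A) = 1/(4.84×35.3) = 0.005853 K/W
R_total = 0.02337 K/W
Q = ΔT / R_total = 42 / 0.02337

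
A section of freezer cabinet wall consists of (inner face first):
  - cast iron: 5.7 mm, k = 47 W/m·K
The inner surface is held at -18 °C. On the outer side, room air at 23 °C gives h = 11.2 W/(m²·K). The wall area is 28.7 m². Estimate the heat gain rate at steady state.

Q ≈ 13200 W

Treating each layer as a thermal resistance in series:
R_cast iron = L/(kA) = 0.0057/(47×28.7) = 4.226×10^-6 K/W
R_outer film = 1/(h_o·A) = 1/(11.2×28.7) = 0.003111 K/W
R_total = 0.003115 K/W
Q = ΔT / R_total = 41 / 0.003115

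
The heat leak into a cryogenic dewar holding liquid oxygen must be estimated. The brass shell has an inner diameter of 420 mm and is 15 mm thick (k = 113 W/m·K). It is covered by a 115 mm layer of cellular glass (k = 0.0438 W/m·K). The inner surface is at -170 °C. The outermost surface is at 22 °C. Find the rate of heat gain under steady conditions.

Q ≈ 70.3 W

Spherical conduction: R = (1/r_in − 1/r_out)/(4πk) per layer; series-sum.
R_brass shell = (1/0.21 − 1/0.225)/(4π×113) = 2.236×10^-4 K/W
R_cellular glass = (1/0.225 − 1/0.34)/(4π×0.0438) = 2.731 K/W
R_total = 2.731 K/W
Q = ΔT/R_total = 192/2.731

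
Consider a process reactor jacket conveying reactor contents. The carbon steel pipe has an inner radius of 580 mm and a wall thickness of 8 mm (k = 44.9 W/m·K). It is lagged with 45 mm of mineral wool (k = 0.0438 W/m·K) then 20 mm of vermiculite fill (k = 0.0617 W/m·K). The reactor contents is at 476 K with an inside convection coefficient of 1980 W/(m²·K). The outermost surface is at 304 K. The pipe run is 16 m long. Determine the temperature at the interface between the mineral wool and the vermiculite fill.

Per-layer cylindrical resistances, series-summed:
R_inner film = 1/(h_i·2πr₁L) = 1/(1980×2π×0.58×16) = 8.662×10^-6 K/W
R_carbon steel pipe wall = ln(588/580)/(2π×44.9×16) = 3.035×10^-6 K/W
R_mineral wool = ln(633/588)/(2π×0.0438×16) = 0.01675 K/W
R_vermiculite fill = ln(653/633)/(2π×0.0617×16) = 0.005015 K/W
R_total = 0.02177 K/W
Q = ΔT/R_total = 172/0.02177
Q = 7900 W
T_interface = T_inner − Q·ΣR(inner→interface) = 476 − 7900×0.01676

T ≈ 344 K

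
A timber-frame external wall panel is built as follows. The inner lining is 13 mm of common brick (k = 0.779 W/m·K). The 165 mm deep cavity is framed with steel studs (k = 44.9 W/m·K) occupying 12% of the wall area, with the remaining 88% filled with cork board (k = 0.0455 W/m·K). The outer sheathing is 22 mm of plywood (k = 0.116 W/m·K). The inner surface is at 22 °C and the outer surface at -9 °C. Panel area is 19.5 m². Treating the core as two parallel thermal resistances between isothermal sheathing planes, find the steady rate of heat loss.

Sheathing layers in series; stud and cavity paths in parallel between them.
R_inner = 0.013/(0.779×19.5) = 8.558×10^-4 K/W
R_stud  = 0.165/(44.9×0.12×19.5) = 0.00157 K/W
R_cav   = 0.165/(0.0455×0.88×19.5) = 0.2113 K/W
1/R_core = 1/R_stud + 1/R_cav → R_core = 0.001559 K/W
R_outer = 0.022/(0.116×19.5) = 0.009726 K/W
R_total = 0.01214 K/W
Q = ΔT/R_total = 31/0.01214

Q ≈ 2550 W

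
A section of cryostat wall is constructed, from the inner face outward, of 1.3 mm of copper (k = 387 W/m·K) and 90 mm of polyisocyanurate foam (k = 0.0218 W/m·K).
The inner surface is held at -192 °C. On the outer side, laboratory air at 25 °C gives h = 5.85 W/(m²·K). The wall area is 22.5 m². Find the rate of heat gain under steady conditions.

Q ≈ 1140 W

Model the wall as resistances in series:
R_copper = L/(kA) = 0.0013/(387×22.5) = 1.493×10^-7 K/W
R_polyisocyanurate foam = L/(kA) = 0.09/(0.0218×22.5) = 0.1835 K/W
R_outer film = 1/(h_o·A) = 1/(5.85×22.5) = 0.007597 K/W
R_total = 0.1911 K/W
Q = ΔT / R_total = 217 / 0.1911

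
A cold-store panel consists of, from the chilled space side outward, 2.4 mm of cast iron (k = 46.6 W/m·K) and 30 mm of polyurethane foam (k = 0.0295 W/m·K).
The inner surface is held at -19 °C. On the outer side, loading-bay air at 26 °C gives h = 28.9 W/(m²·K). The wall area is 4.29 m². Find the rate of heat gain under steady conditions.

Q ≈ 184 W

Treating each layer as a thermal resistance in series:
R_cast iron = L/(kA) = 0.0024/(46.6×4.29) = 1.201×10^-5 K/W
R_polyurethane foam = L/(kA) = 0.03/(0.0295×4.29) = 0.2371 K/W
R_outer film = 1/(h_o·A) = 1/(28.9×4.29) = 0.008066 K/W
R_total = 0.2451 K/W
Q = ΔT / R_total = 45 / 0.2451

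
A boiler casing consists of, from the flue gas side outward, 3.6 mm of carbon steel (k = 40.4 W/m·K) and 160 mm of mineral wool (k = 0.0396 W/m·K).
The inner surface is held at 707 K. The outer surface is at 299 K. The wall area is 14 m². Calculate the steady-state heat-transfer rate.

Thermal resistances in series:
R_carbon steel = L/(kA) = 0.0036/(40.4×14) = 6.365×10^-6 K/W
R_mineral wool = L/(kA) = 0.16/(0.0396×14) = 0.2886 K/W
R_total = 0.2886 K/W
Q = ΔT / R_total = 408 / 0.2886

Q ≈ 1410 W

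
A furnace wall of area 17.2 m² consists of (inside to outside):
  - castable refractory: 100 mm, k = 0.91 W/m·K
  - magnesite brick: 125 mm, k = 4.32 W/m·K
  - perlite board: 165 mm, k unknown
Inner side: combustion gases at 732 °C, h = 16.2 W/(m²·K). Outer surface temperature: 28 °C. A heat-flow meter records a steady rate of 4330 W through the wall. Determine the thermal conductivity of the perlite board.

Treating each layer as a thermal resistance in series:
R_inner film = 1/(h_i·A) = 1/(16.2×17.2) = 0.003589 K/W
R_castable refractory = L/(kA) = 0.1/(0.91×17.2) = 0.006389 K/W
R_magnesite brick = L/(kA) = 0.125/(4.32×17.2) = 0.001682 K/W
Sum of known resistances R_other = 0.01166 K/W
Total R = ΔT/Q = 704/4330 = 0.1626 K/W
R_perlite board = R_total − R_other = 0.1509 K/W
k = L/(R·A) = 0.165/(0.1509×17.2)

k ≈ 0.0636 W/(m·K)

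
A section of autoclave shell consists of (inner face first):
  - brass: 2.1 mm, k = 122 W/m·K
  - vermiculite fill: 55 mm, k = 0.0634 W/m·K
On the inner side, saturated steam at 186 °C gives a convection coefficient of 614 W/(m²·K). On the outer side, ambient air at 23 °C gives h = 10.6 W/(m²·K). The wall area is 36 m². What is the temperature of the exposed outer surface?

Using the resistance-network approach (series):
R_inner film = 1/(h_i·A) = 1/(614×36) = 4.524×10^-5 K/W
R_brass = L/(kA) = 0.0021/(122×36) = 4.781×10^-7 K/W
R_vermiculite fill = L/(kA) = 0.055/(0.0634×36) = 0.0241 K/W
R_outer film = 1/(h_o·A) = 1/(10.6×36) = 0.002621 K/W
R_total = 0.02676 K/W;  Q = ΔT/R_total = 163/0.02676 = 6090 W
T_interface = T_inner − Q·ΣR(inner→interface) = 186 − 6090×0.02414

T ≈ 39 °C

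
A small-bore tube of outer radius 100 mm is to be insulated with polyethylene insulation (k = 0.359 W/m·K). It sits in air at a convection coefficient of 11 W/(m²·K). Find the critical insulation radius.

r_cr ≈ 32.6 mm

For a cylinder r_cr = k/h = 0.359/11
r_cr = 32.6 mm; since the bare radius (100 mm) is above r_cr, any added insulation will reduce heat loss.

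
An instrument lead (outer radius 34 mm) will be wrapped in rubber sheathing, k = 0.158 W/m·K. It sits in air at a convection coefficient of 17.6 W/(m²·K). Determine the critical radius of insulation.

For a cylinder r_cr = k/h = 0.158/17.6
r_cr = 8.98 mm; since the bare radius (34 mm) is above r_cr, any added insulation will reduce heat loss.

r_cr ≈ 8.98 mm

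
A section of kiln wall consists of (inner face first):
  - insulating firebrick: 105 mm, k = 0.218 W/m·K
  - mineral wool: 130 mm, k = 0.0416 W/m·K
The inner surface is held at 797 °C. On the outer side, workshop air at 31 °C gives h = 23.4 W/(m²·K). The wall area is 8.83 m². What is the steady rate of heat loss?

Q ≈ 1850 W

Thermal resistances in series:
R_insulating firebrick = L/(kA) = 0.105/(0.218×8.83) = 0.05455 K/W
R_mineral wool = L/(kA) = 0.13/(0.0416×8.83) = 0.3539 K/W
R_outer film = 1/(h_o·A) = 1/(23.4×8.83) = 0.00484 K/W
R_total = 0.4133 K/W
Q = ΔT / R_total = 766 / 0.4133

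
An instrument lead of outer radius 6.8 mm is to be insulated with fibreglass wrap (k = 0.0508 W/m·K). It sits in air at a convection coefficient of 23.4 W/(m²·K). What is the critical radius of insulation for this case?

r_cr ≈ 2.17 mm

For a cylinder r_cr = k/h = 0.0508/23.4
r_cr = 2.17 mm; since the bare radius (6.8 mm) is above r_cr, any added insulation will reduce heat loss.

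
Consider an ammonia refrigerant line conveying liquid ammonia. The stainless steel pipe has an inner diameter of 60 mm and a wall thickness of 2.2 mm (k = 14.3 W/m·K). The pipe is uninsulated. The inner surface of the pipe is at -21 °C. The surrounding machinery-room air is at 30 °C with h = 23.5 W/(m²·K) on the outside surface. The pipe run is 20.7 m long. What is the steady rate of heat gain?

Q ≈ 5000 W

Cylindrical conduction, so R = ln(r₂/r₁)/(2πkL) per layer, in series:
R_stainless steel pipe wall = ln(32.2/30)/(2π×14.3×20.7) = 3.805×10^-5 K/W
R_outer film = 1/(h_o·2πr_oL) = 1/(23.5×2π×0.0322×20.7) = 0.01016 K/W
R_total = 0.0102 K/W
Q = ΔT/R_total = 51/0.0102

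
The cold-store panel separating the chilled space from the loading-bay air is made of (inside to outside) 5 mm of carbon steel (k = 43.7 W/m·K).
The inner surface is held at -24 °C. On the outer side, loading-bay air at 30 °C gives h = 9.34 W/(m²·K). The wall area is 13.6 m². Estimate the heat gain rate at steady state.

Q ≈ 6850 W

Series thermal resistances:
R_carbon steel = L/(kA) = 0.005/(43.7×13.6) = 8.413×10^-6 K/W
R_outer film = 1/(h_o·A) = 1/(9.34×13.6) = 0.007873 K/W
R_total = 0.007881 K/W
Q = ΔT / R_total = 54 / 0.007881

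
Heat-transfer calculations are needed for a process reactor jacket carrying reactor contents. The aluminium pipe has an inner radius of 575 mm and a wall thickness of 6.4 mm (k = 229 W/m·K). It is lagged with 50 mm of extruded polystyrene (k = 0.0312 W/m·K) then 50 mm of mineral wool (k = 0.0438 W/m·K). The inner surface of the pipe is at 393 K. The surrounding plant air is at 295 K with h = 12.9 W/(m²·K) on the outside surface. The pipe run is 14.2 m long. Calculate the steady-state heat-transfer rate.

Radial resistances (cylindrical: R_cond = ln(r_o/r_i)/(2πkL), R_conv = 1/(h·2πrL)):
R_aluminium pipe wall = ln(581.4/575)/(2π×229×14.2) = 5.418×10^-7 K/W
R_extruded polystyrene = ln(631.4/581.4)/(2π×0.0312×14.2) = 0.02964 K/W
R_mineral wool = ln(681.4/631.4)/(2π×0.0438×14.2) = 0.0195 K/W
R_outer film = 1/(h_o·2πr_oL) = 1/(12.9×2π×0.6814×14.2) = 0.001275 K/W
R_total = 0.05041 K/W
Q = ΔT/R_total = 98/0.05041

Q ≈ 1940 W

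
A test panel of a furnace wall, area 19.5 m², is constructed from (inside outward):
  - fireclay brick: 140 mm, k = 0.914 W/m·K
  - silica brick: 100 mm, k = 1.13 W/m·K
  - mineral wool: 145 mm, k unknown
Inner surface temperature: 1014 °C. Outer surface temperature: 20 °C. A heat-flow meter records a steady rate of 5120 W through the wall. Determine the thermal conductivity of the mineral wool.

k ≈ 0.0409 W/(m·K)

Thermal resistances in series:
R_fireclay brick = L/(kA) = 0.14/(0.914×19.5) = 0.007855 K/W
R_silica brick = L/(kA) = 0.1/(1.13×19.5) = 0.004538 K/W
Sum of known resistances R_other = 0.01239 K/W
Total R = ΔT/Q = 994/5120 = 0.1941 K/W
R_mineral wool = R_total − R_other = 0.1817 K/W
k = L/(R·A) = 0.145/(0.1817×19.5)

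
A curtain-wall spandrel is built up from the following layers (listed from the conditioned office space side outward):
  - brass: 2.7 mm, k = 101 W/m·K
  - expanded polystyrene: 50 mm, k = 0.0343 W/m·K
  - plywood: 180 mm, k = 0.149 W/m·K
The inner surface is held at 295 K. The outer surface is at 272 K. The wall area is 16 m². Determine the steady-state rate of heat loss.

Model the wall as resistances in series:
R_brass = L/(kA) = 0.0027/(101×16) = 1.671×10^-6 K/W
R_expanded polystyrene = L/(kA) = 0.05/(0.0343×16) = 0.09111 K/W
R_plywood = L/(kA) = 0.18/(0.149×16) = 0.0755 K/W
R_total = 0.1666 K/W
Q = ΔT / R_total = 23 / 0.1666

Q ≈ 138 W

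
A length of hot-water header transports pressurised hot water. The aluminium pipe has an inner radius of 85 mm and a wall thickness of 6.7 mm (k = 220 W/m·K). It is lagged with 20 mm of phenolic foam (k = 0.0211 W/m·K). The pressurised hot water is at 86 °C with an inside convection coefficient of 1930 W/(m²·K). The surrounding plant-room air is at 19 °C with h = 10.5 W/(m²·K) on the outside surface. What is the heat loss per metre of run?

Cylindrical conduction, so R = ln(r₂/r₁)/(2πkL) per layer, in series:
R_inner film = 1/(h_i·2πr₁L) = 1/(1930×2π×0.085×1) = 9.702×10^-4 K/W
R_aluminium pipe wall = ln(91.7/85)/(2π×220×1) = 5.489×10^-5 K/W
R_phenolic foam = ln(111.7/91.7)/(2π×0.0211×1) = 1.488 K/W
R_outer film = 1/(h_o·2πr_oL) = 1/(10.5×2π×0.1117×1) = 0.1357 K/W
R_total = 1.625 K/W
Q = ΔT/R_total = 67/1.625

q′ ≈ 41.2 W/m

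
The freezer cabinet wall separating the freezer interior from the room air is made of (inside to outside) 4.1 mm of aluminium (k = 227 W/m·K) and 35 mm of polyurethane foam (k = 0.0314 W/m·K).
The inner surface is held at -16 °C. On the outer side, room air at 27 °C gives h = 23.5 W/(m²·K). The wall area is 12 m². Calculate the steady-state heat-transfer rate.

Series thermal resistances:
R_aluminium = L/(kA) = 0.0041/(227×12) = 1.505×10^-6 K/W
R_polyurethane foam = L/(kA) = 0.035/(0.0314×12) = 0.09289 K/W
R_outer film = 1/(h_o·A) = 1/(23.5×12) = 0.003546 K/W
R_total = 0.09644 K/W
Q = ΔT / R_total = 43 / 0.09644

Q ≈ 446 W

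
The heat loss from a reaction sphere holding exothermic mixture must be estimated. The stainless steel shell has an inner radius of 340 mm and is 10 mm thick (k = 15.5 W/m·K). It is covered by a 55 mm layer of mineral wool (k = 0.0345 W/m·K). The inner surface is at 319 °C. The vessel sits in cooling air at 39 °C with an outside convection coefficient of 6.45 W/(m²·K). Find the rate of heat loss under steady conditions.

Radial (spherical) resistances in series:
R_stainless steel shell = (1/0.34 − 1/0.35)/(4π×15.5) = 4.314×10^-4 K/W
R_mineral wool = (1/0.35 − 1/0.405)/(4π×0.0345) = 0.895 K/W
R_outer film = 1/(h·4πr_o²) = 1/(6.45×4π×0.405²) = 0.07522 K/W
R_total = 0.9706 K/W
Q = ΔT/R_total = 280/0.9706

Q ≈ 288 W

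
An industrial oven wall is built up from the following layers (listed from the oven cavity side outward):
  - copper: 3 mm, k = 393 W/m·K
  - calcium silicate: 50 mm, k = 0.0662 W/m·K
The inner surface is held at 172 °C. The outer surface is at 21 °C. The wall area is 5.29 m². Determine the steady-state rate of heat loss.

Q ≈ 1060 W

Thermal resistances in series:
R_copper = L/(kA) = 0.003/(393×5.29) = 1.443×10^-6 K/W
R_calcium silicate = L/(kA) = 0.05/(0.0662×5.29) = 0.1428 K/W
R_total = 0.1428 K/W
Q = ΔT / R_total = 151 / 0.1428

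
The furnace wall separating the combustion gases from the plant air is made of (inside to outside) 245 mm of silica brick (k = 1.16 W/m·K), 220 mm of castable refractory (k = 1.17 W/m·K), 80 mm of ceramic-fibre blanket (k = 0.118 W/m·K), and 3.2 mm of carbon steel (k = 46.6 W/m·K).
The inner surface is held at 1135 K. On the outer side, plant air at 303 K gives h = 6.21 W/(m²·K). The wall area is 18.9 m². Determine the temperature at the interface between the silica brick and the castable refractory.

T ≈ 993 K

Using the resistance-network approach (series):
R_silica brick = L/(kA) = 0.245/(1.16×18.9) = 0.01117 K/W
R_castable refractory = L/(kA) = 0.22/(1.17×18.9) = 0.009949 K/W
R_ceramic-fibre blanket = L/(kA) = 0.08/(0.118×18.9) = 0.03587 K/W
R_carbon steel = L/(kA) = 0.0032/(46.6×18.9) = 3.633×10^-6 K/W
R_outer film = 1/(h_o·A) = 1/(6.21×18.9) = 0.00852 K/W
R_total = 0.06552 K/W;  Q = ΔT/R_total = 832/0.06552 = 12700 W
T_interface = T_inner − Q·ΣR(inner→interface) = 1135 − 12700×0.01117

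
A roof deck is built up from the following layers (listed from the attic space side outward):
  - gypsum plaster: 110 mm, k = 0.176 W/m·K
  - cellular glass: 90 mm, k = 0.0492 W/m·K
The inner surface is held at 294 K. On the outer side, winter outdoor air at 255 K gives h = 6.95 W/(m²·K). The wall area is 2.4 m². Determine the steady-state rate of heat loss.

Thermal resistances in series:
R_gypsum plaster = L/(kA) = 0.11/(0.176×2.4) = 0.2604 K/W
R_cellular glass = L/(kA) = 0.09/(0.0492×2.4) = 0.7622 K/W
R_outer film = 1/(h_o·A) = 1/(6.95×2.4) = 0.05995 K/W
R_total = 1.083 K/W
Q = ΔT / R_total = 39 / 1.083

Q ≈ 36 W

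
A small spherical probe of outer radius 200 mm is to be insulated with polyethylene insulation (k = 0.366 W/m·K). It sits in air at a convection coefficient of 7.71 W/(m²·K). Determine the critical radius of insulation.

r_cr ≈ 94.9 mm

For a sphere r_cr = 2k/h = 2×0.366/7.71
r_cr = 94.9 mm; since the bare radius (200 mm) is above r_cr, any added insulation will reduce heat loss.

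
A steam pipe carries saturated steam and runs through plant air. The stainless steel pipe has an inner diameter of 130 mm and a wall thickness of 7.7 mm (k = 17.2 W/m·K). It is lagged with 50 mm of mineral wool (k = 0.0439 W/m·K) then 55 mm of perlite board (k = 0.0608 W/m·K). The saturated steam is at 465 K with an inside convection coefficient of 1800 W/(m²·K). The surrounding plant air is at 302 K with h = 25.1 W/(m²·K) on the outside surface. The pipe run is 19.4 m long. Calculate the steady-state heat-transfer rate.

Cylindrical conduction, so R = ln(r₂/r₁)/(2πkL) per layer, in series:
R_inner film = 1/(h_i·2πr₁L) = 1/(1800×2π×0.065×19.4) = 7.012×10^-5 K/W
R_stainless steel pipe wall = ln(72.7/65)/(2π×17.2×19.4) = 5.34×10^-5 K/W
R_mineral wool = ln(122.7/72.7)/(2π×0.0439×19.4) = 0.09781 K/W
R_perlite board = ln(177.7/122.7)/(2π×0.0608×19.4) = 0.04997 K/W
R_outer film = 1/(h_o·2πr_oL) = 1/(25.1×2π×0.1777×19.4) = 0.001839 K/W
R_total = 0.1497 K/W
Q = ΔT/R_total = 163/0.1497

Q ≈ 1090 W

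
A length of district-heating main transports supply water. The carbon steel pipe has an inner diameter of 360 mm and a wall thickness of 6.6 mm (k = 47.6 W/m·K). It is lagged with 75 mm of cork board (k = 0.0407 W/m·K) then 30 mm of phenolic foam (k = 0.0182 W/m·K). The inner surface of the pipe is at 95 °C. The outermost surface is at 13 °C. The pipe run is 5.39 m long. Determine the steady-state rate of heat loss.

Q ≈ 195 W

Radial resistances (cylindrical: R_cond = ln(r_o/r_i)/(2πkL), R_conv = 1/(h·2πrL)):
R_carbon steel pipe wall = ln(186.6/180)/(2π×47.6×5.39) = 2.234×10^-5 K/W
R_cork board = ln(261.6/186.6)/(2π×0.0407×5.39) = 0.2451 K/W
R_phenolic foam = ln(291.6/261.6)/(2π×0.0182×5.39) = 0.1761 K/W
R_total = 0.4213 K/W
Q = ΔT/R_total = 82/0.4213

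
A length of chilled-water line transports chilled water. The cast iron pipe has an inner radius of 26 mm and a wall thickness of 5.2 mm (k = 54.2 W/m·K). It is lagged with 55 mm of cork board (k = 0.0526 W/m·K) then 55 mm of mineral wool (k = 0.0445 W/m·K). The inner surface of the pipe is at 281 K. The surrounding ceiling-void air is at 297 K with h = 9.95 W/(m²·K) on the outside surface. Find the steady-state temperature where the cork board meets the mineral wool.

T ≈ 291 K

Cylindrical conduction, so R = ln(r₂/r₁)/(2πkL) per layer, in series:
R_cast iron pipe wall = ln(31.2/26)/(2π×54.2×1) = 5.354×10^-4 K/W
R_cork board = ln(86.2/31.2)/(2π×0.0526×1) = 3.075 K/W
R_mineral wool = ln(141.2/86.2)/(2π×0.0445×1) = 1.765 K/W
R_outer film = 1/(h_o·2πr_oL) = 1/(9.95×2π×0.1412×1) = 0.1133 K/W
R_total = 4.954 K/W
Q = ΔT/R_total = 16/4.954
Q = 3.23 W/m
T_interface = T_inner + Q·ΣR(inner→interface) = 281 + 3.23×3.075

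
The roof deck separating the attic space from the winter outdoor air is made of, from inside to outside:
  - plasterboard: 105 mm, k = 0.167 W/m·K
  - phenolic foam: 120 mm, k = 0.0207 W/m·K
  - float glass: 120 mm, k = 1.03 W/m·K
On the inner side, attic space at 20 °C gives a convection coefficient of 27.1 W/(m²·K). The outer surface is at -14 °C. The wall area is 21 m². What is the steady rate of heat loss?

Q ≈ 109 W

Model the wall as resistances in series:
R_inner film = 1/(h_i·A) = 1/(27.1×21) = 0.001757 K/W
R_plasterboard = L/(kA) = 0.105/(0.167×21) = 0.02994 K/W
R_phenolic foam = L/(kA) = 0.12/(0.0207×21) = 0.2761 K/W
R_float glass = L/(kA) = 0.12/(1.03×21) = 0.005548 K/W
R_total = 0.3133 K/W
Q = ΔT / R_total = 34 / 0.3133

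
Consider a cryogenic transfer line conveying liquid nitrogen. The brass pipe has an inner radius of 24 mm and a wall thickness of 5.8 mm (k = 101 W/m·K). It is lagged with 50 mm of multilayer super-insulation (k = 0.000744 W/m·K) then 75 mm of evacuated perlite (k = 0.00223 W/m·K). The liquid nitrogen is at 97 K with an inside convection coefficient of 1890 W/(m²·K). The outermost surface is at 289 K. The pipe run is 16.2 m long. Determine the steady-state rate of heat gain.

Q ≈ 12.1 W

Radial resistances (cylindrical: R_cond = ln(r_o/r_i)/(2πkL), R_conv = 1/(h·2πrL)):
R_inner film = 1/(h_i·2πr₁L) = 1/(1890×2π×0.024×16.2) = 2.166×10^-4 K/W
R_brass pipe wall = ln(29.8/24)/(2π×101×16.2) = 2.105×10^-5 K/W
R_multilayer super-insulation = ln(79.8/29.8)/(2π×0.000744×16.2) = 13.01 K/W
R_evacuated perlite = ln(154.8/79.8)/(2π×0.00223×16.2) = 2.919 K/W
R_total = 15.93 K/W
Q = ΔT/R_total = 192/15.93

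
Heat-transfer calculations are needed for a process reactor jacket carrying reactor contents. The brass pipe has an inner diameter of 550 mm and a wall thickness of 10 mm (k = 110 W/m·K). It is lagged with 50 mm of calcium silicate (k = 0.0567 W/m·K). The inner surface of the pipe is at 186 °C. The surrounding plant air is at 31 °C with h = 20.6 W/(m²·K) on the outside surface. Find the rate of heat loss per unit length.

q′ ≈ 325 W/m

For a radial system each layer contributes R = ln(r_out/r_in)/(2πkL); films add R = 1/(hA).
R_brass pipe wall = ln(285/275)/(2π×110×1) = 5.168×10^-5 K/W
R_calcium silicate = ln(335/285)/(2π×0.0567×1) = 0.4537 K/W
R_outer film = 1/(h_o·2πr_oL) = 1/(20.6×2π×0.335×1) = 0.02306 K/W
R_total = 0.4768 K/W
Q = ΔT/R_total = 155/0.4768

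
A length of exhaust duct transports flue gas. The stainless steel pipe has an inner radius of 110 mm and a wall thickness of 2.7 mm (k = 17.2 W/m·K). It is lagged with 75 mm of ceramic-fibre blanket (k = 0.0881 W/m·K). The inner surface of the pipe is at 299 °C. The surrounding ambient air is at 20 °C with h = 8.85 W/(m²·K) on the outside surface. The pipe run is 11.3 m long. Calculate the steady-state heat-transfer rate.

Cylindrical conduction, so R = ln(r₂/r₁)/(2πkL) per layer, in series:
R_stainless steel pipe wall = ln(112.7/110)/(2π×17.2×11.3) = 1.986×10^-5 K/W
R_ceramic-fibre blanket = ln(187.7/112.7)/(2π×0.0881×11.3) = 0.08155 K/W
R_outer film = 1/(h_o·2πr_oL) = 1/(8.85×2π×0.1877×11.3) = 0.008479 K/W
R_total = 0.09005 K/W
Q = ΔT/R_total = 279/0.09005

Q ≈ 3100 W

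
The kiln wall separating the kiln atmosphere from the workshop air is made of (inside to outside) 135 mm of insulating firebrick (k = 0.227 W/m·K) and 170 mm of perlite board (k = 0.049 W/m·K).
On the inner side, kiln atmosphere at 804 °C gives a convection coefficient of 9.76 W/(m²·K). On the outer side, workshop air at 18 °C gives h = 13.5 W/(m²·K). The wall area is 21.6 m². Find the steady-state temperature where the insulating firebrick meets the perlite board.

T ≈ 675 °C

Series thermal resistances:
R_inner film = 1/(h_i·A) = 1/(9.76×21.6) = 0.004743 K/W
R_insulating firebrick = L/(kA) = 0.135/(0.227×21.6) = 0.02753 K/W
R_perlite board = L/(kA) = 0.17/(0.049×21.6) = 0.1606 K/W
R_outer film = 1/(h_o·A) = 1/(13.5×21.6) = 0.003429 K/W
R_total = 0.1963 K/W;  Q = ΔT/R_total = 786/0.1963 = 4004 W
T_interface = T_inner − Q·ΣR(inner→interface) = 804 − 4000×0.03228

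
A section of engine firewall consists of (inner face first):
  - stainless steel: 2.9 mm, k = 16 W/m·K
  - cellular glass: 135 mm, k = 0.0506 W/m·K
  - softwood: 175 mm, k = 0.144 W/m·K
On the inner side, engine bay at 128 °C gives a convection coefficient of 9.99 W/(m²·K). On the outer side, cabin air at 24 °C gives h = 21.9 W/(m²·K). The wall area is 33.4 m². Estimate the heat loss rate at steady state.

Series thermal resistances:
R_inner film = 1/(h_i·A) = 1/(9.99×33.4) = 0.002997 K/W
R_stainless steel = L/(kA) = 0.0029/(16×33.4) = 5.427×10^-6 K/W
R_cellular glass = L/(kA) = 0.135/(0.0506×33.4) = 0.07988 K/W
R_softwood = L/(kA) = 0.175/(0.144×33.4) = 0.03639 K/W
R_outer film = 1/(h_o·A) = 1/(21.9×33.4) = 0.001367 K/W
R_total = 0.1206 K/W
Q = ΔT / R_total = 104 / 0.1206

Q ≈ 862 W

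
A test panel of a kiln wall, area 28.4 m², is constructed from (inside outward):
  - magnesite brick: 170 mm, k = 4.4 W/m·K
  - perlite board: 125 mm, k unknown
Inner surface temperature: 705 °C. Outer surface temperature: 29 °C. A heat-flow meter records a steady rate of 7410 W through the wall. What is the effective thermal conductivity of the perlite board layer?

k ≈ 0.049 W/(m·K)

Using the resistance-network approach (series):
R_magnesite brick = L/(kA) = 0.17/(4.4×28.4) = 0.00136 K/W
Sum of known resistances R_other = 0.00136 K/W
Total R = ΔT/Q = 676/7410 = 0.09123 K/W
R_perlite board = R_total − R_other = 0.08987 K/W
k = L/(R·A) = 0.125/(0.08987×28.4)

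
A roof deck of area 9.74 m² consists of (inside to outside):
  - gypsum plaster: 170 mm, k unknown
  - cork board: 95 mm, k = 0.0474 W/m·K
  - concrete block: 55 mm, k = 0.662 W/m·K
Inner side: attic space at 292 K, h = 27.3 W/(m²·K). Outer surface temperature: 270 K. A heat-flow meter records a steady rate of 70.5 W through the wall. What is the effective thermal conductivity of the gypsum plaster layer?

k ≈ 0.186 W/(m·K)

Series thermal resistances:
R_inner film = 1/(h_i·A) = 1/(27.3×9.74) = 0.003761 K/W
R_cork board = L/(kA) = 0.095/(0.0474×9.74) = 0.2058 K/W
R_concrete block = L/(kA) = 0.055/(0.662×9.74) = 0.00853 K/W
Sum of known resistances R_other = 0.2181 K/W
Total R = ΔT/Q = 22/70.5 = 0.3121 K/W
R_gypsum plaster = R_total − R_other = 0.09399 K/W
k = L/(R·A) = 0.17/(0.09399×9.74)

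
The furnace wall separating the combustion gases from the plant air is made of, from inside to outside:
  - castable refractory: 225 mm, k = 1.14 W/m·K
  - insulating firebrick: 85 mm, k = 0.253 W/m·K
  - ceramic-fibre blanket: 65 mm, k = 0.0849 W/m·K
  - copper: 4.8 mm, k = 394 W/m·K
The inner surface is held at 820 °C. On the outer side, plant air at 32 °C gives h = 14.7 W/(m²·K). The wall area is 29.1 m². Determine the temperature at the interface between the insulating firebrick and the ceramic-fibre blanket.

T ≈ 513 °C

Model the wall as resistances in series:
R_castable refractory = L/(kA) = 0.225/(1.14×29.1) = 0.006782 K/W
R_insulating firebrick = L/(kA) = 0.085/(0.253×29.1) = 0.01155 K/W
R_ceramic-fibre blanket = L/(kA) = 0.065/(0.0849×29.1) = 0.02631 K/W
R_copper = L/(kA) = 0.0048/(394×29.1) = 4.187×10^-7 K/W
R_outer film = 1/(h_o·A) = 1/(14.7×29.1) = 0.002338 K/W
R_total = 0.04698 K/W;  Q = ΔT/R_total = 788/0.04698 = 16770 W
T_interface = T_inner − Q·ΣR(inner→interface) = 820 − 16800×0.01833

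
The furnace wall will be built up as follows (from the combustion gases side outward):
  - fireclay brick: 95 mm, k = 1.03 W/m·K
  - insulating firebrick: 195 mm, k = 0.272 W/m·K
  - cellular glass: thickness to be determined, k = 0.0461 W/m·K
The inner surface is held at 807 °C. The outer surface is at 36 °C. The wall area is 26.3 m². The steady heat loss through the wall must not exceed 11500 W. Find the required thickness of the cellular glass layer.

L ≈ 44 mm

Treating each layer as a thermal resistance in series:
R_fireclay brick = L/(kA) = 0.095/(1.03×26.3) = 0.003507 K/W
R_insulating firebrick = L/(kA) = 0.195/(0.272×26.3) = 0.02726 K/W
Sum of the known resistances R_other = 0.03077 K/W
Required total resistance R_tot = ΔT/Q_allow = 771/11500 = 0.06704 K/W
R_cellular glass = R_tot − R_other = 0.03628 K/W
L = R·k·A = 0.03628×0.0461×26.3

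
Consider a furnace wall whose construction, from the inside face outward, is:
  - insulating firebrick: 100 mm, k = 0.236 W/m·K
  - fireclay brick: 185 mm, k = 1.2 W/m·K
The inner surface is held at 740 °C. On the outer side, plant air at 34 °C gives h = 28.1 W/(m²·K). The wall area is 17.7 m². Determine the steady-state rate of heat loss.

Q ≈ 20400 W

Series thermal resistances:
R_insulating firebrick = L/(kA) = 0.1/(0.236×17.7) = 0.02394 K/W
R_fireclay brick = L/(kA) = 0.185/(1.2×17.7) = 0.00871 K/W
R_outer film = 1/(h_o·A) = 1/(28.1×17.7) = 0.002011 K/W
R_total = 0.03466 K/W
Q = ΔT / R_total = 706 / 0.03466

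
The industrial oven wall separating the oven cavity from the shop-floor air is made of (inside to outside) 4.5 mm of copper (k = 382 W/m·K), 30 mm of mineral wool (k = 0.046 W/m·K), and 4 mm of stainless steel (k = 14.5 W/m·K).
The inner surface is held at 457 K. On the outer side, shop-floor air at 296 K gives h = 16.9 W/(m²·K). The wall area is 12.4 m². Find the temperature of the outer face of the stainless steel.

Treating each layer as a thermal resistance in series:
R_copper = L/(kA) = 0.0045/(382×12.4) = 9.5×10^-7 K/W
R_mineral wool = L/(kA) = 0.03/(0.046×12.4) = 0.05259 K/W
R_stainless steel = L/(kA) = 0.004/(14.5×12.4) = 2.225×10^-5 K/W
R_outer film = 1/(h_o·A) = 1/(16.9×12.4) = 0.004772 K/W
R_total = 0.05739 K/W;  Q = ΔT/R_total = 161/0.05739 = 2805 W
T_interface = T_inner − Q·ΣR(inner→interface) = 457 − 2810×0.05262

T ≈ 309 K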